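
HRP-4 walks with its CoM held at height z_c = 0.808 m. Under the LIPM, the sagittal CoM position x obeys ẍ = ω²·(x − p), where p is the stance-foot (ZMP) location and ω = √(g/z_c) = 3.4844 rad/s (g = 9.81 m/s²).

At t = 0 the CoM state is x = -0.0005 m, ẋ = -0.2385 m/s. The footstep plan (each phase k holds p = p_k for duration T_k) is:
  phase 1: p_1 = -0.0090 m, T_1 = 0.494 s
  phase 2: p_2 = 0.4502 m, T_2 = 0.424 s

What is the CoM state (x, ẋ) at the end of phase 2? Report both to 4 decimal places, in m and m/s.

phase 1: p=-0.0090, T=0.494, ωT=1.721294, cosh=2.885296, sinh=2.706461; start (x,ẋ)=(-0.000500, -0.238500) → end (x,ẋ)=(-0.169727, -0.607985)
phase 2: p=0.4502, T=0.424, ωT=1.477386, cosh=2.304855, sinh=2.076621; start (x,ẋ)=(-0.169727, -0.607985) → end (x,ẋ)=(-1.340986, -5.886969)

x = -1.3410, ẋ = -5.8870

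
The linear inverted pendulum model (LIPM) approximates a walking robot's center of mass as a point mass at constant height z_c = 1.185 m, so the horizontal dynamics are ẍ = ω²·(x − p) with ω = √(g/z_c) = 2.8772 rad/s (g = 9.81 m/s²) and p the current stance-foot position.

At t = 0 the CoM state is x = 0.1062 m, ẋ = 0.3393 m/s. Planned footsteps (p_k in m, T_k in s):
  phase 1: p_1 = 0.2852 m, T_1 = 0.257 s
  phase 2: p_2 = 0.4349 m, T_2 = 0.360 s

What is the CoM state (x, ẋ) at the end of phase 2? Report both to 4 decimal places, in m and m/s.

phase 1: p=0.2852, T=0.257, ωT=0.739440, cosh=1.286072, sinh=0.808691; start (x,ẋ)=(0.106200, 0.339300) → end (x,ẋ)=(0.150360, 0.019873)
phase 2: p=0.4349, T=0.360, ωT=1.035792, cosh=1.586141, sinh=1.231196; start (x,ẋ)=(0.150360, 0.019873) → end (x,ẋ)=(-0.007917, -0.976433)

x = -0.0079, ẋ = -0.9764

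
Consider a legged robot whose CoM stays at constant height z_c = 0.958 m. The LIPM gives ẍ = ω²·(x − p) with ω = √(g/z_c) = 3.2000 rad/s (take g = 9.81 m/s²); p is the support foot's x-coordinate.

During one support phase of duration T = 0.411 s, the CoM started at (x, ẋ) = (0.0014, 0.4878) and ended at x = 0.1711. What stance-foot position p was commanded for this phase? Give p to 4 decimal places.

ωT = 3.2000·0.411 = 1.315200; cosh(ωT) = 1.996958, sinh(ωT) = 1.728538
x(T) = p + (x₀−p)·cosh(ωT) + (ẋ₀/ω)·sinh(ωT) ⇒ p·(1 − cosh) = x(T) − x₀·cosh − (ẋ₀/ω)·sinh
numerator   = 0.1711 − (0.0014)·1.996958 − (0.4878/3.2000)·1.728538 = -0.095190
denominator = 1 − 1.996958 = -0.996958
p = -0.095190 / -0.996958 = 0.0955

p = 0.0955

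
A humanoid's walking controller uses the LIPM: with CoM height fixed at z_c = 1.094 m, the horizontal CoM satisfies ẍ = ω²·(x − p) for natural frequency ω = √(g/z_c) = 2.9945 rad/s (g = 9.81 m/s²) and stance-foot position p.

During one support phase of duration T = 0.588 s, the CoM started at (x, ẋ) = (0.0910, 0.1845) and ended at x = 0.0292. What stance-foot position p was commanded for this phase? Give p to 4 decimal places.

ωT = 2.9945·0.588 = 1.760766; cosh(ωT) = 2.994402, sinh(ωT) = 2.822489
x(T) = p + (x₀−p)·cosh(ωT) + (ẋ₀/ω)·sinh(ωT) ⇒ p·(1 − cosh) = x(T) − x₀·cosh − (ẋ₀/ω)·sinh
numerator   = 0.0292 − (0.0910)·2.994402 − (0.1845/2.9945)·2.822489 = -0.417193
denominator = 1 − 2.994402 = -1.994402
p = -0.417193 / -1.994402 = 0.2092

p = 0.2092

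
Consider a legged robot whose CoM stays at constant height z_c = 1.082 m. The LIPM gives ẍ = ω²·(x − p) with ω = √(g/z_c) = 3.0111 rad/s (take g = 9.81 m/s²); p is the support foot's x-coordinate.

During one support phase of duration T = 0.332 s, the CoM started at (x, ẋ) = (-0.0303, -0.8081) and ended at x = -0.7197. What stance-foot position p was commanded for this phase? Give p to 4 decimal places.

p = 0.6591

ωT = 3.0111·0.332 = 0.999685; cosh(ωT) = 1.542711, sinh(ωT) = 1.174715
x(T) = p + (x₀−p)·cosh(ωT) + (ẋ₀/ω)·sinh(ωT) ⇒ p·(1 − cosh) = x(T) − x₀·cosh − (ẋ₀/ω)·sinh
numerator   = -0.7197 − (-0.0303)·1.542711 − (-0.8081/3.0111)·1.174715 = -0.357693
denominator = 1 − 1.542711 = -0.542711
p = -0.357693 / -0.542711 = 0.6591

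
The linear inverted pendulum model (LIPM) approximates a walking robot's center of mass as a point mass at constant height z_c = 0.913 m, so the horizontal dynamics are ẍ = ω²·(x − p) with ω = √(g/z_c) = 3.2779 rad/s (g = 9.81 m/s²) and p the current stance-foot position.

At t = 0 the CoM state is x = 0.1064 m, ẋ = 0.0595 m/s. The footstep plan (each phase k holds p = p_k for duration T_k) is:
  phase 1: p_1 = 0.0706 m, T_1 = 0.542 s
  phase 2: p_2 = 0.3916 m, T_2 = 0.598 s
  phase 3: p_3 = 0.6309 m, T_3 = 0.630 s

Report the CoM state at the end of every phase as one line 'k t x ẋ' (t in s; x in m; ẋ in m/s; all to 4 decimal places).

phase 1: p=0.0706, T=0.542, ωT=1.776622, cosh=3.039533, sinh=2.870325; start (x,ẋ)=(0.106400, 0.059500) → end (x,ẋ)=(0.231517, 0.517681)
phase 2: p=0.3916, T=0.598, ωT=1.960184, cosh=3.620734, sinh=3.479901; start (x,ẋ)=(0.231517, 0.517681) → end (x,ẋ)=(0.361566, 0.048357)
phase 3: p=0.6309, T=0.630, ωT=2.065077, cosh=4.006357, sinh=3.879548; start (x,ẋ)=(0.361566, 0.048357) → end (x,ẋ)=(-0.390915, -3.231323)

1 0.5420 0.2315 0.5177
2 1.1400 0.3616 0.0484
3 1.7700 -0.3909 -3.2313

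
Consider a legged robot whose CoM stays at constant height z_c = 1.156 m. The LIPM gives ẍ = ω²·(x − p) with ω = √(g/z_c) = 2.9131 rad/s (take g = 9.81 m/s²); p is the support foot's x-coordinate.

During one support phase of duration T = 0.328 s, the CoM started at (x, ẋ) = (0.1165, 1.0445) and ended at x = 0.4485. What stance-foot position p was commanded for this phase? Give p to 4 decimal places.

ωT = 2.9131·0.328 = 0.955497; cosh(ωT) = 1.492291, sinh(ωT) = 1.107670
x(T) = p + (x₀−p)·cosh(ωT) + (ẋ₀/ω)·sinh(ωT) ⇒ p·(1 − cosh) = x(T) − x₀·cosh − (ẋ₀/ω)·sinh
numerator   = 0.4485 − (0.1165)·1.492291 − (1.0445/2.9131)·1.107670 = -0.122510
denominator = 1 − 1.492291 = -0.492291
p = -0.122510 / -0.492291 = 0.2489

p = 0.2489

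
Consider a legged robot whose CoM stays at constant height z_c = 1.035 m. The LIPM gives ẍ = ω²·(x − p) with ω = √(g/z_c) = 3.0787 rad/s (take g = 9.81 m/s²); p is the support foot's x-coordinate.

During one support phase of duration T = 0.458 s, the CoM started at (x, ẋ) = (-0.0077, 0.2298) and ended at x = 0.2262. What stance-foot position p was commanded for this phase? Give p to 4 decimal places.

p = -0.0847

ωT = 3.0787·0.458 = 1.410045; cosh(ωT) = 2.170135, sinh(ωT) = 1.926003
x(T) = p + (x₀−p)·cosh(ωT) + (ẋ₀/ω)·sinh(ωT) ⇒ p·(1 − cosh) = x(T) − x₀·cosh − (ẋ₀/ω)·sinh
numerator   = 0.2262 − (-0.0077)·2.170135 − (0.2298/3.0787)·1.926003 = 0.099150
denominator = 1 − 2.170135 = -1.170135
p = 0.099150 / -1.170135 = -0.0847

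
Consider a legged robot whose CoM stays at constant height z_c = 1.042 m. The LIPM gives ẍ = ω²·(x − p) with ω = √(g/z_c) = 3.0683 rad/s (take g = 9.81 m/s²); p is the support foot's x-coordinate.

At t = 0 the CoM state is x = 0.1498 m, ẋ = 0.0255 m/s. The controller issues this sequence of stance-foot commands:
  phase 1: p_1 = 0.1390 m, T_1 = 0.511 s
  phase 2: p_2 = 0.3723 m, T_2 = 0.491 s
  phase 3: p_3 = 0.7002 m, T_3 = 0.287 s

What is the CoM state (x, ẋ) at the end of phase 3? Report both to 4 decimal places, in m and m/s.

phase 1: p=0.1390, T=0.511, ωT=1.567901, cosh=2.502527, sinh=2.294044; start (x,ẋ)=(0.149800, 0.025500) → end (x,ẋ)=(0.185093, 0.139834)
phase 2: p=0.3723, T=0.491, ωT=1.506535, cosh=2.366375, sinh=2.144699; start (x,ẋ)=(0.185093, 0.139834) → end (x,ẋ)=(0.027039, -0.901034)
phase 3: p=0.7002, T=0.287, ωT=0.880602, cosh=1.413442, sinh=0.998909; start (x,ẋ)=(0.027039, -0.901034) → end (x,ẋ)=(-0.544613, -3.336768)

x = -0.5446, ẋ = -3.3368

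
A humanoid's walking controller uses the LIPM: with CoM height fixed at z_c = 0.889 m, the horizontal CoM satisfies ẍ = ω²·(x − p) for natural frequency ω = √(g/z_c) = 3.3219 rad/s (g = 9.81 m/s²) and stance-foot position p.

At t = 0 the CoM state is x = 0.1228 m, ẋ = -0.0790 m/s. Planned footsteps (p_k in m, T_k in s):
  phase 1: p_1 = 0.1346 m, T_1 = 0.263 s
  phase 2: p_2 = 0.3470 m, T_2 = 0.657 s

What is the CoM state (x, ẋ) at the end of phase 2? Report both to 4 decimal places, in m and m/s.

phase 1: p=0.1346, T=0.263, ωT=0.873660, cosh=1.406542, sinh=0.989121; start (x,ẋ)=(0.122800, -0.079000) → end (x,ẋ)=(0.094480, -0.149889)
phase 2: p=0.3470, T=0.657, ωT=2.182488, cosh=4.490553, sinh=4.377793; start (x,ẋ)=(0.094480, -0.149889) → end (x,ẋ)=(-0.984487, -4.345379)

x = -0.9845, ẋ = -4.3454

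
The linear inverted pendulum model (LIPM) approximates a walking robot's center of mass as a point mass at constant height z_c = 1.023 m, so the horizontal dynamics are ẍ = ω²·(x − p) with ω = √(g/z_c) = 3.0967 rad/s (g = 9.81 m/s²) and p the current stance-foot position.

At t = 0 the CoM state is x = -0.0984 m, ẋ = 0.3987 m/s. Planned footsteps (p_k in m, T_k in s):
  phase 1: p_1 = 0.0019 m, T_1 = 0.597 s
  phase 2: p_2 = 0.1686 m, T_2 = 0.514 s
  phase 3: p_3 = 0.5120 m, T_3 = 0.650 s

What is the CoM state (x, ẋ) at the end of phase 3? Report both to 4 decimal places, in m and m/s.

x = -0.5413, ẋ = -3.1027

phase 1: p=0.0019, T=0.597, ωT=1.848730, cosh=3.254592, sinh=3.097155; start (x,ẋ)=(-0.098400, 0.398700) → end (x,ẋ)=(0.074223, 0.335633)
phase 2: p=0.1686, T=0.514, ωT=1.591704, cosh=2.557845, sinh=2.354266; start (x,ẋ)=(0.074223, 0.335633) → end (x,ẋ)=(0.182363, 0.170445)
phase 3: p=0.5120, T=0.650, ωT=2.012855, cosh=3.809131, sinh=3.675524; start (x,ẋ)=(0.182363, 0.170445) → end (x,ẋ)=(-0.541327, -3.102682)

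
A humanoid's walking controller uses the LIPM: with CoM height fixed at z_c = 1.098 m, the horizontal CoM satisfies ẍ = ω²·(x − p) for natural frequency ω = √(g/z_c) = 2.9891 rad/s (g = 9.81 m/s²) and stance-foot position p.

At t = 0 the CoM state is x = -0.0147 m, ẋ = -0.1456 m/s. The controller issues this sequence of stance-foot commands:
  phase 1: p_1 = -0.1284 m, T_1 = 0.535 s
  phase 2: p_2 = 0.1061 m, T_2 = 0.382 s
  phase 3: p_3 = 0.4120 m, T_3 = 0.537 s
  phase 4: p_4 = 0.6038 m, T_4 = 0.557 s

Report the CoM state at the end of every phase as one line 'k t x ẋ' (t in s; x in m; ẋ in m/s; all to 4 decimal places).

1 0.5350 0.0488 0.4316
2 0.9170 0.2104 0.5041
3 1.4540 0.2927 -0.1342
4 2.0110 -0.3620 -2.7363

phase 1: p=-0.1284, T=0.535, ωT=1.599169, cosh=2.575490, sinh=2.373426; start (x,ẋ)=(-0.014700, -0.145600) → end (x,ẋ)=(0.048823, 0.431643)
phase 2: p=0.1061, T=0.382, ωT=1.141836, cosh=1.725874, sinh=1.406641; start (x,ẋ)=(0.048823, 0.431643) → end (x,ẋ)=(0.210374, 0.504134)
phase 3: p=0.4120, T=0.537, ωT=1.605147, cosh=2.589725, sinh=2.388865; start (x,ẋ)=(0.210374, 0.504134) → end (x,ẋ)=(0.292743, -0.134155)
phase 4: p=0.6038, T=0.557, ωT=1.664929, cosh=2.737250, sinh=2.548046; start (x,ẋ)=(0.292743, -0.134155) → end (x,ẋ)=(-0.361999, -2.736335)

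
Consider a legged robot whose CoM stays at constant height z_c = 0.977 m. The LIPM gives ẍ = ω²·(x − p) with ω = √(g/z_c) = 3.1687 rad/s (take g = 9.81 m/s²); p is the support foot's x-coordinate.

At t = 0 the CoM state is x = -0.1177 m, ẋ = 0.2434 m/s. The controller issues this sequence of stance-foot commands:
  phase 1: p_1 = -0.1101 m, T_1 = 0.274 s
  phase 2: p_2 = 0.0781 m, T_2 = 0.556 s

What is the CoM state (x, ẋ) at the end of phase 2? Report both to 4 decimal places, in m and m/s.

x = -0.0089, ẋ = -0.1540

phase 1: p=-0.1101, T=0.274, ωT=0.868224, cosh=1.401186, sinh=0.981489; start (x,ẋ)=(-0.117700, 0.243400) → end (x,ẋ)=(-0.045357, 0.317412)
phase 2: p=0.0781, T=0.556, ωT=1.761797, cosh=2.997314, sinh=2.825578; start (x,ẋ)=(-0.045357, 0.317412) → end (x,ẋ)=(-0.008898, -0.153977)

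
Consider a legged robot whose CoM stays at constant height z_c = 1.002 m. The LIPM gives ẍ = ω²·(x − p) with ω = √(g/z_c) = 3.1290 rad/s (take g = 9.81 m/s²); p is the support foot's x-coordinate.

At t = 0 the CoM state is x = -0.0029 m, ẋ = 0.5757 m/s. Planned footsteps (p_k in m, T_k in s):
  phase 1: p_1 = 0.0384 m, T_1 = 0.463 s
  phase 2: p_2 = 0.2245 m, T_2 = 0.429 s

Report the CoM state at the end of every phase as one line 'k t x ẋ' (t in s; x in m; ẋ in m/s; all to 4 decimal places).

phase 1: p=0.0384, T=0.463, ωT=1.448727, cosh=2.246280, sinh=2.011411; start (x,ẋ)=(-0.002900, 0.575700) → end (x,ẋ)=(0.315705, 1.033253)
phase 2: p=0.2245, T=0.429, ωT=1.342341, cosh=2.044614, sinh=1.783380; start (x,ẋ)=(0.315705, 1.033253) → end (x,ẋ)=(0.999884, 2.621547)

1 0.4630 0.3157 1.0333
2 0.8920 0.9999 2.6215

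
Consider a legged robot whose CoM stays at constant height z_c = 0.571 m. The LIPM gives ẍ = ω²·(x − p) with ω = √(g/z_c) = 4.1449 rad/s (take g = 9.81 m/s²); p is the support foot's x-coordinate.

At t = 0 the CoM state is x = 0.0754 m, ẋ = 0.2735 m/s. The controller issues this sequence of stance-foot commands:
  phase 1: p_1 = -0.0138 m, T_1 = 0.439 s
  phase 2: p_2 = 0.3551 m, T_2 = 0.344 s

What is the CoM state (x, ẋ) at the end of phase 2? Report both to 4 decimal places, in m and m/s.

phase 1: p=-0.0138, T=0.439, ωT=1.819611, cosh=3.165774, sinh=3.003685; start (x,ẋ)=(0.075400, 0.273500) → end (x,ẋ)=(0.466784, 1.976377)
phase 2: p=0.3551, T=0.344, ωT=1.425846, cosh=2.200840, sinh=1.960535; start (x,ẋ)=(0.466784, 1.976377) → end (x,ẋ)=(1.535724, 5.257261)

x = 1.5357, ẋ = 5.2573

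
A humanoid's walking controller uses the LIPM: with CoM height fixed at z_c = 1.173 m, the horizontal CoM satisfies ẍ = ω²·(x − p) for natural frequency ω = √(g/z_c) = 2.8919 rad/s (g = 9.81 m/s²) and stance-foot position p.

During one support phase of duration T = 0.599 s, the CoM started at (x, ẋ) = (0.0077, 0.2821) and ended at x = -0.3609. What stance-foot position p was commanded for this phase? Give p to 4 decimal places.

p = 0.3396

ωT = 2.8919·0.599 = 1.732248; cosh(ωT) = 2.915118, sinh(ωT) = 2.738231
x(T) = p + (x₀−p)·cosh(ωT) + (ẋ₀/ω)·sinh(ωT) ⇒ p·(1 − cosh) = x(T) − x₀·cosh − (ẋ₀/ω)·sinh
numerator   = -0.3609 − (0.0077)·2.915118 − (0.2821/2.8919)·2.738231 = -0.650456
denominator = 1 − 2.915118 = -1.915118
p = -0.650456 / -1.915118 = 0.3396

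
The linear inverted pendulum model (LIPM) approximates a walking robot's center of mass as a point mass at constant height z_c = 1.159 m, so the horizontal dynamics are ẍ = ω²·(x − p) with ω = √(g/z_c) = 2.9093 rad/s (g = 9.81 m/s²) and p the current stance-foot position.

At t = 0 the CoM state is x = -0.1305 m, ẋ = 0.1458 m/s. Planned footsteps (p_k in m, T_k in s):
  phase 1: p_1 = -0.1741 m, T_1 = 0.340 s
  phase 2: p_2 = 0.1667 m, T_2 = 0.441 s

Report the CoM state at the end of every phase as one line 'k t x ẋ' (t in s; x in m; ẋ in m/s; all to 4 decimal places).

phase 1: p=-0.1741, T=0.340, ωT=0.989162, cosh=1.530434, sinh=1.158546; start (x,ẋ)=(-0.130500, 0.145800) → end (x,ẋ)=(-0.049312, 0.370094)
phase 2: p=0.1667, T=0.441, ωT=1.283001, cosh=1.942327, sinh=1.665123; start (x,ẋ)=(-0.049312, 0.370094) → end (x,ẋ)=(-0.041045, -0.327595)

1 0.3400 -0.0493 0.3701
2 0.7810 -0.0410 -0.3276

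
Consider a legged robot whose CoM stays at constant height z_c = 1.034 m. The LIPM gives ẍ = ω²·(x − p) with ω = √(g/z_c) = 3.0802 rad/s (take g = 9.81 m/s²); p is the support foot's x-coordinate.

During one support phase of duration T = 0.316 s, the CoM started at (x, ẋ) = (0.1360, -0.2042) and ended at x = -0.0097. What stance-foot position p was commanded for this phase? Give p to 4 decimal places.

p = 0.2736

ωT = 3.0802·0.316 = 0.973343; cosh(ωT) = 1.512298, sinh(ωT) = 1.134480
x(T) = p + (x₀−p)·cosh(ωT) + (ẋ₀/ω)·sinh(ωT) ⇒ p·(1 − cosh) = x(T) − x₀·cosh − (ẋ₀/ω)·sinh
numerator   = -0.0097 − (0.1360)·1.512298 − (-0.2042/3.0802)·1.134480 = -0.140163
denominator = 1 − 1.512298 = -0.512298
p = -0.140163 / -0.512298 = 0.2736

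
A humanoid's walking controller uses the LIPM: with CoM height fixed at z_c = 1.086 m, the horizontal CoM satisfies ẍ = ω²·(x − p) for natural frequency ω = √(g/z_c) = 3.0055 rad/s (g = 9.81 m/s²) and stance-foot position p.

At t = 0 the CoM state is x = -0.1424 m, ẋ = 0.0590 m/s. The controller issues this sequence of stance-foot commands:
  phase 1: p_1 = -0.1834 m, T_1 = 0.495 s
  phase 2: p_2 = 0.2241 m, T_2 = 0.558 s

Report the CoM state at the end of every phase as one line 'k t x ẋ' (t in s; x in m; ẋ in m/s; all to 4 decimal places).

1 0.4950 -0.0468 0.3961
2 1.0530 -0.1856 -1.0051

phase 1: p=-0.1834, T=0.495, ωT=1.487723, cosh=2.326444, sinh=2.100558; start (x,ẋ)=(-0.142400, 0.059000) → end (x,ẋ)=(-0.046780, 0.396102)
phase 2: p=0.2241, T=0.558, ωT=1.677069, cosh=2.768387, sinh=2.581466; start (x,ẋ)=(-0.046780, 0.396102) → end (x,ẋ)=(-0.185584, -1.005087)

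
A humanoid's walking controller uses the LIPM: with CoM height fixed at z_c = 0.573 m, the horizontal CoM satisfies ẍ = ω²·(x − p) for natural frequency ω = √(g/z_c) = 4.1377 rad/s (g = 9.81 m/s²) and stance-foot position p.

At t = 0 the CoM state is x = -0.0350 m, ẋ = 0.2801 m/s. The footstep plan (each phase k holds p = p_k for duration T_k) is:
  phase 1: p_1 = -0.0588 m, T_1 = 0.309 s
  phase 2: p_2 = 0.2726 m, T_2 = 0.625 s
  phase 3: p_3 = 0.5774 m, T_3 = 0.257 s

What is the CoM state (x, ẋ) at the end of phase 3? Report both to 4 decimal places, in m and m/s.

phase 1: p=-0.0588, T=0.309, ωT=1.278549, cosh=1.934933, sinh=1.656492; start (x,ẋ)=(-0.035000, 0.280100) → end (x,ẋ)=(0.099387, 0.705102)
phase 2: p=0.2726, T=0.625, ωT=2.586062, cosh=6.676352, sinh=6.601036; start (x,ẋ)=(0.099387, 0.705102) → end (x,ẋ)=(0.241046, -0.023477)
phase 3: p=0.5774, T=0.257, ωT=1.063389, cosh=1.620726, sinh=1.275443; start (x,ẋ)=(0.241046, -0.023477) → end (x,ẋ)=(0.025025, -1.813126)

x = 0.0250, ẋ = -1.8131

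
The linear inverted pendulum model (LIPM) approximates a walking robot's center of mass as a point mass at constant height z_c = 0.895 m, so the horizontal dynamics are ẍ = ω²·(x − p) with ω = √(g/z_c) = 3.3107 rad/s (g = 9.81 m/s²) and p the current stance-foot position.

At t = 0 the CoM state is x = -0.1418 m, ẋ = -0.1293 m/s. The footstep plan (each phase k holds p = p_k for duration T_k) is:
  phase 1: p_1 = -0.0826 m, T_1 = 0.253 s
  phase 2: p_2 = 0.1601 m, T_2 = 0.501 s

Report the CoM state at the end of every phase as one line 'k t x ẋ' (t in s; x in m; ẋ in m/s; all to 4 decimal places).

phase 1: p=-0.0826, T=0.253, ωT=0.837607, cosh=1.371788, sinh=0.939043; start (x,ẋ)=(-0.141800, -0.129300) → end (x,ẋ)=(-0.200484, -0.361418)
phase 2: p=0.1601, T=0.501, ωT=1.658661, cosh=2.721333, sinh=2.530939; start (x,ẋ)=(-0.200484, -0.361418) → end (x,ẋ)=(-1.097464, -4.004941)

1 0.2530 -0.2005 -0.3614
2 0.7540 -1.0975 -4.0049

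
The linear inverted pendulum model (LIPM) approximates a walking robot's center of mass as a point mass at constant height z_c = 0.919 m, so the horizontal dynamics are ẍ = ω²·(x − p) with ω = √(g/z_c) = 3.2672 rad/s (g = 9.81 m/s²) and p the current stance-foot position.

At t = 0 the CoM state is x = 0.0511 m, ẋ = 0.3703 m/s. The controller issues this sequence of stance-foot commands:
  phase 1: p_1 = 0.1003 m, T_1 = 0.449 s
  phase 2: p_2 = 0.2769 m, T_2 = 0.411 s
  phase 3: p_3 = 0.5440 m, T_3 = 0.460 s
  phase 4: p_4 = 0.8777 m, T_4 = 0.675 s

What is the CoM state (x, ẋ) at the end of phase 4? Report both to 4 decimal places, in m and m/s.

x = 1.8225, ẋ = 3.2328

phase 1: p=0.1003, T=0.449, ωT=1.466973, cosh=2.283356, sinh=2.052733; start (x,ẋ)=(0.051100, 0.370300) → end (x,ẋ)=(0.220613, 0.515558)
phase 2: p=0.2769, T=0.411, ωT=1.342819, cosh=2.045467, sinh=1.784358; start (x,ẋ)=(0.220613, 0.515558) → end (x,ẋ)=(0.443335, 0.726410)
phase 3: p=0.5440, T=0.460, ωT=1.502912, cosh=2.358620, sinh=2.136139; start (x,ẋ)=(0.443335, 0.726410) → end (x,ẋ)=(0.781505, 1.010763)
phase 4: p=0.8777, T=0.675, ωT=2.205360, cosh=4.591864, sinh=4.481653; start (x,ẋ)=(0.781505, 1.010763) → end (x,ẋ)=(1.822461, 3.232759)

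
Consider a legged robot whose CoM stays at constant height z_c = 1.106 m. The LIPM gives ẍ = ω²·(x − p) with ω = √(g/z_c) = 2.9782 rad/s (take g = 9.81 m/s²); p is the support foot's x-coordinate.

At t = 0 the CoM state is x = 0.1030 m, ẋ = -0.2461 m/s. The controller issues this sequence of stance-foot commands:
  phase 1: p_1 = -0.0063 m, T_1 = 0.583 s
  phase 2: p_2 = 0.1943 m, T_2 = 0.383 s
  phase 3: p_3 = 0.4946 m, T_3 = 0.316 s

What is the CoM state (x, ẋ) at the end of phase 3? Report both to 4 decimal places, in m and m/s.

phase 1: p=-0.0063, T=0.583, ωT=1.736291, cosh=2.926211, sinh=2.750038; start (x,ẋ)=(0.103000, -0.246100) → end (x,ẋ)=(0.086289, 0.175044)
phase 2: p=0.1943, T=0.383, ωT=1.140651, cosh=1.724207, sinh=1.404596; start (x,ẋ)=(0.086289, 0.175044) → end (x,ẋ)=(0.090622, -0.150017)
phase 3: p=0.4946, T=0.316, ωT=0.941111, cosh=1.476511, sinh=1.086317; start (x,ẋ)=(0.090622, -0.150017) → end (x,ẋ)=(-0.156598, -1.528480)

x = -0.1566, ẋ = -1.5285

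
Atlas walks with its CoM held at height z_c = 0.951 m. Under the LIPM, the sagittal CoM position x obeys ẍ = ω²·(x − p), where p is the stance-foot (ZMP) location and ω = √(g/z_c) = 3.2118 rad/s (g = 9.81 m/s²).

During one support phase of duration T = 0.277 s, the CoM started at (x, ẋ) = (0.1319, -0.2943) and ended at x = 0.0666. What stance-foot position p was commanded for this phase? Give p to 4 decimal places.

ωT = 3.2118·0.277 = 0.889669; cosh(ωT) = 1.422557, sinh(ωT) = 1.011765
x(T) = p + (x₀−p)·cosh(ωT) + (ẋ₀/ω)·sinh(ωT) ⇒ p·(1 − cosh) = x(T) − x₀·cosh − (ẋ₀/ω)·sinh
numerator   = 0.0666 − (0.1319)·1.422557 − (-0.2943/3.2118)·1.011765 = -0.028326
denominator = 1 − 1.422557 = -0.422557
p = -0.028326 / -0.422557 = 0.0670

p = 0.0670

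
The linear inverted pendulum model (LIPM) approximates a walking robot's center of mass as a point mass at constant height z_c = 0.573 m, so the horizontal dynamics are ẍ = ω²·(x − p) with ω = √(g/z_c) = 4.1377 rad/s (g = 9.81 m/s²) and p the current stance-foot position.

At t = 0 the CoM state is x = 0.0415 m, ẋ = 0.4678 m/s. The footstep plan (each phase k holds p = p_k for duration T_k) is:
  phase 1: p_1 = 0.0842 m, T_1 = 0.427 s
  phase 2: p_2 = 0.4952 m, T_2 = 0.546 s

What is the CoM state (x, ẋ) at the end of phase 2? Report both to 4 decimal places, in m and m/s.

phase 1: p=0.0842, T=0.427, ωT=1.766798, cosh=3.011482, sinh=2.840603; start (x,ẋ)=(0.041500, 0.467800) → end (x,ẋ)=(0.276763, 0.906894)
phase 2: p=0.4952, T=0.546, ωT=2.259184, cosh=4.839855, sinh=4.735419; start (x,ẋ)=(0.276763, 0.906894) → end (x,ẋ)=(0.475895, 0.109228)

x = 0.4759, ẋ = 0.1092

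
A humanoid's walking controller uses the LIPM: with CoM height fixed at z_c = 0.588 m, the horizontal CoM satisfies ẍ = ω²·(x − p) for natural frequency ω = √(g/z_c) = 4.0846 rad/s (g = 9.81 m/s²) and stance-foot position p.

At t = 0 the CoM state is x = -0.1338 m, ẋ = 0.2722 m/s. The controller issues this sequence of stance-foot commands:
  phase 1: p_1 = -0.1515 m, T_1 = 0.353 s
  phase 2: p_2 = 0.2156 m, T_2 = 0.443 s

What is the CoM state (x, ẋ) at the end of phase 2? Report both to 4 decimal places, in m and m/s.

x = 0.1527, ẋ = -0.0038

phase 1: p=-0.1515, T=0.353, ωT=1.441864, cosh=2.232528, sinh=1.996042; start (x,ẋ)=(-0.133800, 0.272200) → end (x,ẋ)=(0.021033, 0.752003)
phase 2: p=0.2156, T=0.443, ωT=1.809478, cosh=3.135499, sinh=2.971759; start (x,ẋ)=(0.021033, 0.752003) → end (x,ẋ)=(0.152657, -0.003837)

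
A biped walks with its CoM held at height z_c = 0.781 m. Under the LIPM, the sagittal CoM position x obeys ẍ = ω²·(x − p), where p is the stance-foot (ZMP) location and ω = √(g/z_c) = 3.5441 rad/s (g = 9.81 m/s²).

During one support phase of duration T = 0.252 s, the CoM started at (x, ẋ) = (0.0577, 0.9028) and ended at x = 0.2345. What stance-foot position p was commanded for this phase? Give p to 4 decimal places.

ωT = 3.5441·0.252 = 0.893113; cosh(ωT) = 1.426051, sinh(ωT) = 1.016672
x(T) = p + (x₀−p)·cosh(ωT) + (ẋ₀/ω)·sinh(ωT) ⇒ p·(1 − cosh) = x(T) − x₀·cosh − (ẋ₀/ω)·sinh
numerator   = 0.2345 − (0.0577)·1.426051 − (0.9028/3.5441)·1.016672 = -0.106763
denominator = 1 − 1.426051 = -0.426051
p = -0.106763 / -0.426051 = 0.2506

p = 0.2506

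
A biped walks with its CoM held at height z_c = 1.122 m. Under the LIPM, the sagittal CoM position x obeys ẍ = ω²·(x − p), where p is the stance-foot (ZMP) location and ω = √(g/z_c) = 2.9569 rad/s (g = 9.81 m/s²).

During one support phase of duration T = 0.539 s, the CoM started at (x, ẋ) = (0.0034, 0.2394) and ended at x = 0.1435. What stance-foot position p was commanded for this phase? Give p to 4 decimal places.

ωT = 2.9569·0.539 = 1.593769; cosh(ωT) = 2.562712, sinh(ωT) = 2.359554
x(T) = p + (x₀−p)·cosh(ωT) + (ẋ₀/ω)·sinh(ωT) ⇒ p·(1 − cosh) = x(T) − x₀·cosh − (ẋ₀/ω)·sinh
numerator   = 0.1435 − (0.0034)·2.562712 − (0.2394/2.9569)·2.359554 = -0.056250
denominator = 1 − 2.562712 = -1.562712
p = -0.056250 / -1.562712 = 0.0360

p = 0.0360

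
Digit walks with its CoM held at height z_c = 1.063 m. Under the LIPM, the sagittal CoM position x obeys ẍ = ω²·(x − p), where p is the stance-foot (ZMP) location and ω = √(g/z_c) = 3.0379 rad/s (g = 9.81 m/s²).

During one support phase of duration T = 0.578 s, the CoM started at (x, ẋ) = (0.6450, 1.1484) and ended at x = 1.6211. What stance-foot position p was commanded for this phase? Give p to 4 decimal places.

p = 0.6881

ωT = 3.0379·0.578 = 1.755906; cosh(ωT) = 2.980721, sinh(ωT) = 2.807970
x(T) = p + (x₀−p)·cosh(ωT) + (ẋ₀/ω)·sinh(ωT) ⇒ p·(1 − cosh) = x(T) − x₀·cosh − (ẋ₀/ω)·sinh
numerator   = 1.6211 − (0.6450)·2.980721 − (1.1484/3.0379)·2.807970 = -1.362946
denominator = 1 − 2.980721 = -1.980721
p = -1.362946 / -1.980721 = 0.6881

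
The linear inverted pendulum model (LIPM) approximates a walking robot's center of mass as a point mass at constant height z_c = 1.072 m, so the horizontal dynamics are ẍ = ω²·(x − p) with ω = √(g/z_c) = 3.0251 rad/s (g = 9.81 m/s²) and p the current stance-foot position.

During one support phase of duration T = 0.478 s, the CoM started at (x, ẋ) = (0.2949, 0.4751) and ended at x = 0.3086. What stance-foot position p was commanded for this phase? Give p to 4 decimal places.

ωT = 3.0251·0.478 = 1.445998; cosh(ωT) = 2.240799, sinh(ωT) = 2.005288
x(T) = p + (x₀−p)·cosh(ωT) + (ẋ₀/ω)·sinh(ωT) ⇒ p·(1 − cosh) = x(T) − x₀·cosh − (ẋ₀/ω)·sinh
numerator   = 0.3086 − (0.2949)·2.240799 − (0.4751/3.0251)·2.005288 = -0.667147
denominator = 1 − 2.240799 = -1.240799
p = -0.667147 / -1.240799 = 0.5377

p = 0.5377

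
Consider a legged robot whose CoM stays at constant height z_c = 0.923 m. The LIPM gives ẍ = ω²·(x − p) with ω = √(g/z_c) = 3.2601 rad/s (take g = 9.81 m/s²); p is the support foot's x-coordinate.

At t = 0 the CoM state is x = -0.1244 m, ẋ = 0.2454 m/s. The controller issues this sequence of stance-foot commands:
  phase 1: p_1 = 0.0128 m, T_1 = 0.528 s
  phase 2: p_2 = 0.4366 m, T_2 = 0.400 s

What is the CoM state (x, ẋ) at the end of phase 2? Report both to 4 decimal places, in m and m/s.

phase 1: p=0.0128, T=0.528, ωT=1.721333, cosh=2.885402, sinh=2.706574; start (x,ẋ)=(-0.124400, 0.245400) → end (x,ẋ)=(-0.179343, -0.502534)
phase 2: p=0.4366, T=0.400, ωT=1.304040, cosh=1.977792, sinh=1.706359; start (x,ẋ)=(-0.179343, -0.502534) → end (x,ẋ)=(-1.044637, -4.420339)

x = -1.0446, ẋ = -4.4203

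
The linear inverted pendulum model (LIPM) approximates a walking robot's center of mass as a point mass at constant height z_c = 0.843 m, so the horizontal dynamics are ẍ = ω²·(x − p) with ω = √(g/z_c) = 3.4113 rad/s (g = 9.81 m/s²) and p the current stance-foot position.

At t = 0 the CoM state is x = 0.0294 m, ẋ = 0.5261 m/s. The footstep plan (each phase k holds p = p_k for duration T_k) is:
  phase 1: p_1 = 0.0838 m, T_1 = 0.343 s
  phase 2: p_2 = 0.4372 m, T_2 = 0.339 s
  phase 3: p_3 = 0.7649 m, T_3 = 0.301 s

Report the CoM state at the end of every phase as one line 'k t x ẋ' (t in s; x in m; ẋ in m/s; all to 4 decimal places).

phase 1: p=0.0838, T=0.343, ωT=1.170076, cosh=1.766290, sinh=1.455947; start (x,ẋ)=(0.029400, 0.526100) → end (x,ẋ)=(0.212254, 0.659058)
phase 2: p=0.4372, T=0.339, ωT=1.156431, cosh=1.746587, sinh=1.431980; start (x,ẋ)=(0.212254, 0.659058) → end (x,ẋ)=(0.320969, 0.052261)
phase 3: p=0.7649, T=0.301, ωT=1.026801, cosh=1.575136, sinh=1.216985; start (x,ẋ)=(0.320969, 0.052261) → end (x,ẋ)=(0.084292, -1.760664)

1 0.3430 0.2123 0.6591
2 0.6820 0.3210 0.0523
3 0.9830 0.0843 -1.7607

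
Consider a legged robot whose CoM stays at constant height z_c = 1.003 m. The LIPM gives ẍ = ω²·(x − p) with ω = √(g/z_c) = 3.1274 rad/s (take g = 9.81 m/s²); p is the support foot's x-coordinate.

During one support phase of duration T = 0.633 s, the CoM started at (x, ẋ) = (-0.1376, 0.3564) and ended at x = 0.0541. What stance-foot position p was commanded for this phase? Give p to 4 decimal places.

p = -0.0584

ωT = 3.1274·0.633 = 1.979644; cosh(ωT) = 3.689142, sinh(ωT) = 3.551024
x(T) = p + (x₀−p)·cosh(ωT) + (ẋ₀/ω)·sinh(ωT) ⇒ p·(1 − cosh) = x(T) − x₀·cosh − (ẋ₀/ω)·sinh
numerator   = 0.0541 − (-0.1376)·3.689142 − (0.3564/3.1274)·3.551024 = 0.157050
denominator = 1 − 3.689142 = -2.689142
p = 0.157050 / -2.689142 = -0.0584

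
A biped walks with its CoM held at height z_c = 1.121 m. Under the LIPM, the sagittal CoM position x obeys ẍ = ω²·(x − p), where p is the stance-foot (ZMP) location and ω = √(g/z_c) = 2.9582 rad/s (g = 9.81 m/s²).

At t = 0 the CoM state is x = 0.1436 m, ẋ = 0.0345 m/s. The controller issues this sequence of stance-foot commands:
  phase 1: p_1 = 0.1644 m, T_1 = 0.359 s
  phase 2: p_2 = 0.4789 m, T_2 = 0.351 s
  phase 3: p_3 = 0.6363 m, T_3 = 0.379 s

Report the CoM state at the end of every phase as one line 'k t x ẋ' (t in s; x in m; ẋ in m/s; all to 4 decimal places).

phase 1: p=0.1644, T=0.359, ωT=1.061994, cosh=1.618949, sinh=1.273183; start (x,ẋ)=(0.143600, 0.034500) → end (x,ẋ)=(0.145574, -0.022486)
phase 2: p=0.4789, T=0.351, ωT=1.038328, cosh=1.589269, sinh=1.235222; start (x,ẋ)=(0.145574, -0.022486) → end (x,ẋ)=(-0.060233, -1.253720)
phase 3: p=0.6363, T=0.379, ωT=1.121158, cosh=1.697153, sinh=1.371251; start (x,ẋ)=(-0.060233, -1.253720) → end (x,ẋ)=(-1.126976, -4.953197)

1 0.3590 0.1456 -0.0225
2 0.7100 -0.0602 -1.2537
3 1.0890 -1.1270 -4.9532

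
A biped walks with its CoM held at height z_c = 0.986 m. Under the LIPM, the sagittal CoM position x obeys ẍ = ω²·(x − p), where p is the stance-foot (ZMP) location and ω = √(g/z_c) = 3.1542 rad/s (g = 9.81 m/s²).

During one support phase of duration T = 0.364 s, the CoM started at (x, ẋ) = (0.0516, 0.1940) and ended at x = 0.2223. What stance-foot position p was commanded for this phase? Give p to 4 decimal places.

p = -0.0621

ωT = 3.1542·0.364 = 1.148129; cosh(ωT) = 1.734759, sinh(ωT) = 1.417530
x(T) = p + (x₀−p)·cosh(ωT) + (ẋ₀/ω)·sinh(ωT) ⇒ p·(1 − cosh) = x(T) − x₀·cosh − (ẋ₀/ω)·sinh
numerator   = 0.2223 − (0.0516)·1.734759 − (0.1940/3.1542)·1.417530 = 0.045601
denominator = 1 − 1.734759 = -0.734759
p = 0.045601 / -0.734759 = -0.0621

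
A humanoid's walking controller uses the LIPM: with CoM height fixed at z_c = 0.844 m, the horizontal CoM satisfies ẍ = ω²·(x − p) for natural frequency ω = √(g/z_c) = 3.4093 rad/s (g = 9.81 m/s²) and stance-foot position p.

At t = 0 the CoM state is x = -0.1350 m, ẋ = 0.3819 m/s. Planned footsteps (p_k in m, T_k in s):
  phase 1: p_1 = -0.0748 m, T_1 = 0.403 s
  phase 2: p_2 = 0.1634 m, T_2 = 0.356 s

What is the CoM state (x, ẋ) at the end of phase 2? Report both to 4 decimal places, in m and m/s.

phase 1: p=-0.0748, T=0.403, ωT=1.373948, cosh=2.102012, sinh=1.848906; start (x,ẋ)=(-0.135000, 0.381900) → end (x,ẋ)=(0.005768, 0.423289)
phase 2: p=0.1634, T=0.356, ωT=1.213711, cosh=1.831522, sinh=1.534430; start (x,ẋ)=(0.005768, 0.423289) → end (x,ẋ)=(0.065204, -0.049362)

x = 0.0652, ẋ = -0.0494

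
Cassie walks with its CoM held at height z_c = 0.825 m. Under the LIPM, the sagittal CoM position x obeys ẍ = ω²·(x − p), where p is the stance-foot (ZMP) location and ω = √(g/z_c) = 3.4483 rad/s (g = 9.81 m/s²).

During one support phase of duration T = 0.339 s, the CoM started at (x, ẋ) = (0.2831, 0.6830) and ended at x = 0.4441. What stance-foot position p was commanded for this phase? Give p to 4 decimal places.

p = 0.4492

ωT = 3.4483·0.339 = 1.168974; cosh(ωT) = 1.764687, sinh(ωT) = 1.454001
x(T) = p + (x₀−p)·cosh(ωT) + (ẋ₀/ω)·sinh(ωT) ⇒ p·(1 − cosh) = x(T) − x₀·cosh − (ẋ₀/ω)·sinh
numerator   = 0.4441 − (0.2831)·1.764687 − (0.6830/3.4483)·1.454001 = -0.343475
denominator = 1 − 1.764687 = -0.764687
p = -0.343475 / -0.764687 = 0.4492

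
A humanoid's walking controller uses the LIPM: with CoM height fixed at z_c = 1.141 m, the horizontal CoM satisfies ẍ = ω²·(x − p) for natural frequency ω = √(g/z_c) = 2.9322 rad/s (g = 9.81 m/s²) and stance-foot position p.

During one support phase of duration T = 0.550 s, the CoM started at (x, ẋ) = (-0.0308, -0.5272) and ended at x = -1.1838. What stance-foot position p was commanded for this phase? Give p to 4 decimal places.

ωT = 2.9322·0.550 = 1.612710; cosh(ωT) = 2.607867, sinh(ωT) = 2.408520
x(T) = p + (x₀−p)·cosh(ωT) + (ẋ₀/ω)·sinh(ωT) ⇒ p·(1 − cosh) = x(T) − x₀·cosh − (ẋ₀/ω)·sinh
numerator   = -1.1838 − (-0.0308)·2.607867 − (-0.5272/2.9322)·2.408520 = -0.670434
denominator = 1 − 2.607867 = -1.607867
p = -0.670434 / -1.607867 = 0.4170

p = 0.4170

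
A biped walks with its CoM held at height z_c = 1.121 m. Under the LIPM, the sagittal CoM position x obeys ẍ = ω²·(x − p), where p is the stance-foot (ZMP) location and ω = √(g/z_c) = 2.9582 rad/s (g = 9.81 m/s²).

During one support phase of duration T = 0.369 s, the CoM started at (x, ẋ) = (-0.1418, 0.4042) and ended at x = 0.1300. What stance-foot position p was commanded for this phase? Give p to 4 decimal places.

p = -0.2806

ωT = 2.9582·0.369 = 1.091576; cosh(ωT) = 1.657326, sinh(ωT) = 1.321639
x(T) = p + (x₀−p)·cosh(ωT) + (ẋ₀/ω)·sinh(ωT) ⇒ p·(1 − cosh) = x(T) − x₀·cosh − (ẋ₀/ω)·sinh
numerator   = 0.1300 − (-0.1418)·1.657326 − (0.4042/2.9582)·1.321639 = 0.184424
denominator = 1 − 1.657326 = -0.657326
p = 0.184424 / -0.657326 = -0.2806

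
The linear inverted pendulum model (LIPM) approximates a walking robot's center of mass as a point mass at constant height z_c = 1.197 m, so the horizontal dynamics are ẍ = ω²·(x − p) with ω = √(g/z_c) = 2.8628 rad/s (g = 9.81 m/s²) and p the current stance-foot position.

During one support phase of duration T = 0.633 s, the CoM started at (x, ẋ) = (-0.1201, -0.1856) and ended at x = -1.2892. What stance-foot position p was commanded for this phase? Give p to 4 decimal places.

ωT = 2.8628·0.633 = 1.812152; cosh(ωT) = 3.143458, sinh(ωT) = 2.980156
x(T) = p + (x₀−p)·cosh(ωT) + (ẋ₀/ω)·sinh(ωT) ⇒ p·(1 − cosh) = x(T) − x₀·cosh − (ẋ₀/ω)·sinh
numerator   = -1.2892 − (-0.1201)·3.143458 − (-0.1856/2.8628)·2.980156 = -0.718462
denominator = 1 − 3.143458 = -2.143458
p = -0.718462 / -2.143458 = 0.3352

p = 0.3352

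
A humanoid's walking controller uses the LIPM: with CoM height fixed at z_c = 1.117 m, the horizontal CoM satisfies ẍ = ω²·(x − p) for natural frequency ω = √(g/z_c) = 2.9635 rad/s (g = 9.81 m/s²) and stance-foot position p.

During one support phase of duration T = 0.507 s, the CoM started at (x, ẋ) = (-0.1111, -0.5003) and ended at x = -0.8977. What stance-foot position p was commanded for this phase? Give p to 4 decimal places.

ωT = 2.9635·0.507 = 1.502494; cosh(ωT) = 2.357728, sinh(ωT) = 2.135154
x(T) = p + (x₀−p)·cosh(ωT) + (ẋ₀/ω)·sinh(ωT) ⇒ p·(1 − cosh) = x(T) − x₀·cosh − (ẋ₀/ω)·sinh
numerator   = -0.8977 − (-0.1111)·2.357728 − (-0.5003/2.9635)·2.135154 = -0.275298
denominator = 1 − 2.357728 = -1.357728
p = -0.275298 / -1.357728 = 0.2028

p = 0.2028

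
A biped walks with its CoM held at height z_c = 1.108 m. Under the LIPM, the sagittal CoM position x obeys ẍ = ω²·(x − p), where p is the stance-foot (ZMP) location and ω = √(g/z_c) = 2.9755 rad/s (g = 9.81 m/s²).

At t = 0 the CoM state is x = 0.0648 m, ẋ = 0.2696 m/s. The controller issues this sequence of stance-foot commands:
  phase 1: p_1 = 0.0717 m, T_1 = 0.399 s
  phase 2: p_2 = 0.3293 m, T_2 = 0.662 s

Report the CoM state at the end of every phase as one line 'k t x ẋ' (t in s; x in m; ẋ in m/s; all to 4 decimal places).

phase 1: p=0.0717, T=0.399, ωT=1.187224, cosh=1.791519, sinh=1.486452; start (x,ẋ)=(0.064800, 0.269600) → end (x,ẋ)=(0.194021, 0.452475)
phase 2: p=0.3293, T=0.662, ωT=1.969781, cosh=3.654297, sinh=3.514809; start (x,ẋ)=(0.194021, 0.452475) → end (x,ẋ)=(0.369436, 0.238687)

1 0.3990 0.1940 0.4525
2 1.0610 0.3694 0.2387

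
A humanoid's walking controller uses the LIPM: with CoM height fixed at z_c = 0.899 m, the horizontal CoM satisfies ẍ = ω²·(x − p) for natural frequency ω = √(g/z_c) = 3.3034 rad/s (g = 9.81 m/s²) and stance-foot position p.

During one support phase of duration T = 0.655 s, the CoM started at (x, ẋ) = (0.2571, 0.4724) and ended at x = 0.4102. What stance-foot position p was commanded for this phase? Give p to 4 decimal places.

ωT = 3.3034·0.655 = 2.163727; cosh(ωT) = 4.409206, sinh(ωT) = 4.294310
x(T) = p + (x₀−p)·cosh(ωT) + (ẋ₀/ω)·sinh(ωT) ⇒ p·(1 − cosh) = x(T) − x₀·cosh − (ẋ₀/ω)·sinh
numerator   = 0.4102 − (0.2571)·4.409206 − (0.4724/3.3034)·4.294310 = -1.337511
denominator = 1 − 4.409206 = -3.409206
p = -1.337511 / -3.409206 = 0.3923

p = 0.3923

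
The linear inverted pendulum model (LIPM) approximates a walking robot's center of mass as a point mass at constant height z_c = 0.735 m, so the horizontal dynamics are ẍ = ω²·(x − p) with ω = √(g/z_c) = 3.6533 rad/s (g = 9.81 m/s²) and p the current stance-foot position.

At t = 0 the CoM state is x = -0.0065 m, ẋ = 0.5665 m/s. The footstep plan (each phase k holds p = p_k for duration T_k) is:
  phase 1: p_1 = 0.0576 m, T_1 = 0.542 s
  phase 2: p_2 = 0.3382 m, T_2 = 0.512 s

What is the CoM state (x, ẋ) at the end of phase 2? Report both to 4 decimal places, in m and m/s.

phase 1: p=0.0576, T=0.542, ωT=1.980089, cosh=3.690721, sinh=3.552664; start (x,ẋ)=(-0.006500, 0.566500) → end (x,ẋ)=(0.371920, 1.258843)
phase 2: p=0.3382, T=0.512, ωT=1.870490, cosh=3.322761, sinh=3.168713; start (x,ẋ)=(0.371920, 1.258843) → end (x,ẋ)=(1.542108, 4.573181)

x = 1.5421, ẋ = 4.5732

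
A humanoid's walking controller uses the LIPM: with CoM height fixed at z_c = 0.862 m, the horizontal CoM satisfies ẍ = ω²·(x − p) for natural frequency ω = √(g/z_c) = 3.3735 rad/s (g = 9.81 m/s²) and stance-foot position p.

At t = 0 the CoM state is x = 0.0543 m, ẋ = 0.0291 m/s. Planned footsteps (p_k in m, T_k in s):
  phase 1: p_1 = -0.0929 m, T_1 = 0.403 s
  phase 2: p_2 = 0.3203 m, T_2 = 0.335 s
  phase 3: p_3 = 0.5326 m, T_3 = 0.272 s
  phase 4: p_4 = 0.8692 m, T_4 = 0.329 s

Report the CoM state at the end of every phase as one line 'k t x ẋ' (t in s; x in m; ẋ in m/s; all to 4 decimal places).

phase 1: p=-0.0929, T=0.403, ωT=1.359521, cosh=2.075555, sinh=1.818771; start (x,ẋ)=(0.054300, 0.029100) → end (x,ẋ)=(0.228310, 0.963562)
phase 2: p=0.3203, T=0.335, ωT=1.130123, cosh=1.709515, sinh=1.386521; start (x,ẋ)=(0.228310, 0.963562) → end (x,ẋ)=(0.559070, 1.216950)
phase 3: p=0.5326, T=0.272, ωT=0.917592, cosh=1.451368, sinh=1.051888; start (x,ẋ)=(0.559070, 1.216950) → end (x,ẋ)=(0.950474, 1.860172)
phase 4: p=0.8692, T=0.329, ωT=1.109881, cosh=1.681798, sinh=1.352200; start (x,ẋ)=(0.950474, 1.860172) → end (x,ẋ)=(1.751499, 3.499178)

1 0.4030 0.2283 0.9636
2 0.7380 0.5591 1.2169
3 1.0100 0.9505 1.8602
4 1.3390 1.7515 3.4992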